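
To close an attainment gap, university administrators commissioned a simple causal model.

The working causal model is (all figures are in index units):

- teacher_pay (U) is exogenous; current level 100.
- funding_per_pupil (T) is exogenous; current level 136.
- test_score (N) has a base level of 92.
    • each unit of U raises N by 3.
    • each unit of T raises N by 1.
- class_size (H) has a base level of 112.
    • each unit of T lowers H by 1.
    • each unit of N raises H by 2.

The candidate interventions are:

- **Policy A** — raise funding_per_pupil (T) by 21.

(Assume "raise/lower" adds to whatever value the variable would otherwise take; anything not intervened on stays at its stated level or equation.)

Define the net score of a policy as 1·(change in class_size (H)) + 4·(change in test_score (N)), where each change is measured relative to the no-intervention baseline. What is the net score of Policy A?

Baseline:
  U = 100
  T = 136
  N = 92 + 3·100 + 136 = 528
  H = 112 − 136 + 2·528 = 1032
Policy A (T + 21):
  U = 100
  T = 136 + 21 = 157
  N = 92 + 3·100 + 157 = 549
  H = 112 − 157 + 2·549 = 1053
ΔH = 1053 − 1032 = 21; ΔN = 549 − 528 = 21
Score = 1·21 + 4·21 = 105

105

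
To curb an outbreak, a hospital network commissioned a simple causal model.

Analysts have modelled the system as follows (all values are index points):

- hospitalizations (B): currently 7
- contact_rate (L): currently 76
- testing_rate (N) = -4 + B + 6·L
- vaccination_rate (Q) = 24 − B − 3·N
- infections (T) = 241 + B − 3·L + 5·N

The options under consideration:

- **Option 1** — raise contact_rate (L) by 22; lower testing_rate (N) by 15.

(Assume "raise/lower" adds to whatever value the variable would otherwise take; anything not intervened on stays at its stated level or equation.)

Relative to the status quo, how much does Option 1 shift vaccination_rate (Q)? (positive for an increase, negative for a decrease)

Baseline:
  B = 7
  L = 76
  N = -4 + 7 + 6·76 = 459
  Q = 24 − 7 − 3·459 = -1360
Option 1 (L + 22, N − 15):
  B = 7
  L = 76 + 22 = 98
  N = -4 + 7 + 6·98 (−15 from intervention) = 576
  Q = 24 − 7 − 3·576 = -1711
Change in Q: -1711 − (-1360) = -351

-351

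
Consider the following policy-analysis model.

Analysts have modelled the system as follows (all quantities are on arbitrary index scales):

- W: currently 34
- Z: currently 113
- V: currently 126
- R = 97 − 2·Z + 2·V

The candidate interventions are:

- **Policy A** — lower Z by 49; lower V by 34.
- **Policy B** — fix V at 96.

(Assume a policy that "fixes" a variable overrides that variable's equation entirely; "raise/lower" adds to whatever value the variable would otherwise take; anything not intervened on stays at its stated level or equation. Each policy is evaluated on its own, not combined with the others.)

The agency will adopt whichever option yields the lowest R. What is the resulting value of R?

63

Policy A (Z − 49, V − 34):
  Z = 113 − 49 = 64
  V = 126 − 34 = 92
  R = 97 − 2·64 + 2·92 = 153
Policy B (V := 96):
  Z = 113
  V = 96
  R = 97 − 2·113 + 2·96 = 63
Comparing — Policy A: R=153, Policy B: R=63. Lowest is 63 (Policy B).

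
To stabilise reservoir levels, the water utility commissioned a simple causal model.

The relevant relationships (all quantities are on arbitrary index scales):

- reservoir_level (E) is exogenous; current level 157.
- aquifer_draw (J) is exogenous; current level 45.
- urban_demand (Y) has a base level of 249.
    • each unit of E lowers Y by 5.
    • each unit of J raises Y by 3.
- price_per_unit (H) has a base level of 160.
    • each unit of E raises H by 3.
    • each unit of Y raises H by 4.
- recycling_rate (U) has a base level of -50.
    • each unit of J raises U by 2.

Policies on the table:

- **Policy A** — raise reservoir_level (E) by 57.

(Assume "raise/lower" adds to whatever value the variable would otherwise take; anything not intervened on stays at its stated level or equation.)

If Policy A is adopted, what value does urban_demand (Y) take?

-686

Policy A (E + 57):
  E = 157 + 57 = 214
  J = 45
  Y = 249 − 5·214 + 3·45 = -686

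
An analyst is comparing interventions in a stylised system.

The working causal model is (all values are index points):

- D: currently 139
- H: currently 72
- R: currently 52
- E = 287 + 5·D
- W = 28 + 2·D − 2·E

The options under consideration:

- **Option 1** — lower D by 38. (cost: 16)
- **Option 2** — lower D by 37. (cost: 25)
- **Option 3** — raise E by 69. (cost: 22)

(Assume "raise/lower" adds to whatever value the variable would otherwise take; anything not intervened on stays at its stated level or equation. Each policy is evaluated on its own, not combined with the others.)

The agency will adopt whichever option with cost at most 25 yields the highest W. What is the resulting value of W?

-1354

Option 1 (D − 38):
  D = 139 − 38 = 101
  E = 287 + 5·101 = 792
  W = 28 + 2·101 − 2·792 = -1354
Option 2 (D − 37):
  D = 139 − 37 = 102
  E = 287 + 5·102 = 797
  W = 28 + 2·102 − 2·797 = -1362
Option 3 (E + 69):
  D = 139
  E = 287 + 5·139 (+69 from intervention) = 1051
  W = 28 + 2·139 − 2·1051 = -1796
Comparing — Option 1: W=-1354, Option 2: W=-1362, Option 3: W=-1796. Highest is -1354 (Option 1).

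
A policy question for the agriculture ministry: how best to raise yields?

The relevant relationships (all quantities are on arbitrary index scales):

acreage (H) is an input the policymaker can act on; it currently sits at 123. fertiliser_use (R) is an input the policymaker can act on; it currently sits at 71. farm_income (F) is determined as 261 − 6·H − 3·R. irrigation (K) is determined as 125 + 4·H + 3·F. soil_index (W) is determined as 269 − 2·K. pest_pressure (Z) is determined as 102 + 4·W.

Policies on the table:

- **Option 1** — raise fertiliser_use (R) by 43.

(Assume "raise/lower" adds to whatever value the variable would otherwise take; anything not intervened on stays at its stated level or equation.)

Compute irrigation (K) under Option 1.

Option 1 (R + 43):
  H = 123
  R = 71 + 43 = 114
  F = 261 − 6·123 − 3·114 = -819
  K = 125 + 4·123 + 3·(-819) = -1840

-1840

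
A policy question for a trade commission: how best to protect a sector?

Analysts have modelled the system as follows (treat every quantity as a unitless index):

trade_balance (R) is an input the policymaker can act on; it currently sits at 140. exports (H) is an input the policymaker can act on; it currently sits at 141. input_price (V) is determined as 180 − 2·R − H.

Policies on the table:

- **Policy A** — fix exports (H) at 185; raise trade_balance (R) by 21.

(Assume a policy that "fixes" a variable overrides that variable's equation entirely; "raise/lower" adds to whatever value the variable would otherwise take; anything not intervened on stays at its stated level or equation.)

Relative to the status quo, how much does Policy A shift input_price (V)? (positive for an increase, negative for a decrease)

-86

Baseline:
  R = 140
  H = 141
  V = 180 − 2·140 − 141 = -241
Policy A (H := 185, R + 21):
  R = 140 + 21 = 161
  H = 185
  V = 180 − 2·161 − 185 = -327
Change in V: -327 − (-241) = -86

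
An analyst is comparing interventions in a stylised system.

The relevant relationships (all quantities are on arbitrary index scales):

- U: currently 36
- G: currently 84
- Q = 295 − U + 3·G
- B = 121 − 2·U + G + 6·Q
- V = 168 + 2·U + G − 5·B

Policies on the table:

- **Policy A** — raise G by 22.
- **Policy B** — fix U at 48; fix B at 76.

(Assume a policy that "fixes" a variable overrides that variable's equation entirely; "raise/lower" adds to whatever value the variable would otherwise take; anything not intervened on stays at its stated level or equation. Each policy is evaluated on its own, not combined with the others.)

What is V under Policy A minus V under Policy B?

-17707

Policy A (G + 22):
  U = 36
  G = 84 + 22 = 106
  Q = 295 − 36 + 3·106 = 577
  B = 121 − 2·36 + 106 + 6·577 = 3617
  V = 168 + 2·36 + 106 − 5·3617 = -17739
Policy B (U := 48, B := 76):
  U = 48
  G = 84
  Q = 295 − 48 + 3·84 = 499
  B = 76
  V = 168 + 2·48 + 84 − 5·76 = -32
V: -17739 − (-32) = -17707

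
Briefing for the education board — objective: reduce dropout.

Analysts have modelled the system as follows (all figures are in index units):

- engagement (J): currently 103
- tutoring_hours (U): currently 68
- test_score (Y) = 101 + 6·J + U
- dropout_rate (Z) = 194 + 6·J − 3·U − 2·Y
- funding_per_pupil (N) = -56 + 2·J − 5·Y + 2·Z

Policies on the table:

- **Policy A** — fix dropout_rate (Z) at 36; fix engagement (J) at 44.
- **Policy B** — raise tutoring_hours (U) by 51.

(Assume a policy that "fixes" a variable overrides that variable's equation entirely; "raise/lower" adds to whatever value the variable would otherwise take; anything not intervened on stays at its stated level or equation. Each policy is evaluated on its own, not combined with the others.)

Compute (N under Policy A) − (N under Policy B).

Policy A (Z := 36, J := 44):
  J = 44
  U = 68
  Y = 101 + 6·44 + 68 = 433
  Z = 36
  N = -56 + 2·44 − 5·433 + 2·36 = -2061
Policy B (U + 51):
  J = 103
  U = 68 + 51 = 119
  Y = 101 + 6·103 + 119 = 838
  Z = 194 + 6·103 − 3·119 − 2·838 = -1221
  N = -56 + 2·103 − 5·838 + 2·(-1221) = -6482
N: -2061 − (-6482) = 4421

4421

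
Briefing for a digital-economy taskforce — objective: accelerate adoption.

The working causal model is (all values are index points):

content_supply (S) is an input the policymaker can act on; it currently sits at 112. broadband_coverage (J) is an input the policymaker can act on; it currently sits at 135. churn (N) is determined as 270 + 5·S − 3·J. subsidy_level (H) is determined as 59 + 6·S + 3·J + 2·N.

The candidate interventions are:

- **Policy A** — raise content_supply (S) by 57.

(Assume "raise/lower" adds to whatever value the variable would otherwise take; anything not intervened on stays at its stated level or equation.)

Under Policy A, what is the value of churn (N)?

Policy A (S + 57):
  S = 112 + 57 = 169
  J = 135
  N = 270 + 5·169 − 3·135 = 710

710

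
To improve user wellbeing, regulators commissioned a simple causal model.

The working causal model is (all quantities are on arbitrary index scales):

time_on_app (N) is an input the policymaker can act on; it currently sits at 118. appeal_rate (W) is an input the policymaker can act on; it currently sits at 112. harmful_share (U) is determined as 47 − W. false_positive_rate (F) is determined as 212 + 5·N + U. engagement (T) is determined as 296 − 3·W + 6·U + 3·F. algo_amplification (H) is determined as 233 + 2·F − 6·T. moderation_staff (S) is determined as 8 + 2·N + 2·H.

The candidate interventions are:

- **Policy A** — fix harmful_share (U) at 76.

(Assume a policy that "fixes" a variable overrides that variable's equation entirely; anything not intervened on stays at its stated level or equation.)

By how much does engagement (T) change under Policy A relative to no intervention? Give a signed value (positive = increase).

1269

Baseline:
  N = 118
  W = 112
  U = 47 − 112 = -65
  F = 212 + 5·118 + (-65) = 737
  T = 296 − 3·112 + 6·(-65) + 3·737 = 1781
Policy A (U := 76):
  N = 118
  W = 112
  U = 76
  F = 212 + 5·118 + 76 = 878
  T = 296 − 3·112 + 6·76 + 3·878 = 3050
Change in T: 3050 − 1781 = 1269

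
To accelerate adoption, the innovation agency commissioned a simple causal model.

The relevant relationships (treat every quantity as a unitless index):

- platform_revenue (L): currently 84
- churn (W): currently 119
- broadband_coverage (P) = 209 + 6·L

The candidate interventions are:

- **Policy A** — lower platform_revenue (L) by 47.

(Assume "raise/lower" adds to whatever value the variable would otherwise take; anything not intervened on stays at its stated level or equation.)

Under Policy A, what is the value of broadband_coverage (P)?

431

Policy A (L − 47):
  L = 84 − 47 = 37
  P = 209 + 6·37 = 431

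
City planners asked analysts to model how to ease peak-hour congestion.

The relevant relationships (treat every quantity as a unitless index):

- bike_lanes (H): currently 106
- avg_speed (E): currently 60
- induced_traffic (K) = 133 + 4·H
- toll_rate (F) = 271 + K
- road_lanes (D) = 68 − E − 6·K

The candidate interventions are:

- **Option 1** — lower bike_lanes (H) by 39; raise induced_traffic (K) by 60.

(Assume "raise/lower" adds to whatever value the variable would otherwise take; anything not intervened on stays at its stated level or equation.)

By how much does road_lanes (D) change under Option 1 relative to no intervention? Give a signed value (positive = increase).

576

Baseline:
  H = 106
  E = 60
  K = 133 + 4·106 = 557
  D = 68 − 60 − 6·557 = -3334
Option 1 (H − 39, K + 60):
  H = 106 − 39 = 67
  E = 60
  K = 133 + 4·67 (+60 from intervention) = 461
  D = 68 − 60 − 6·461 = -2758
Change in D: -2758 − (-3334) = 576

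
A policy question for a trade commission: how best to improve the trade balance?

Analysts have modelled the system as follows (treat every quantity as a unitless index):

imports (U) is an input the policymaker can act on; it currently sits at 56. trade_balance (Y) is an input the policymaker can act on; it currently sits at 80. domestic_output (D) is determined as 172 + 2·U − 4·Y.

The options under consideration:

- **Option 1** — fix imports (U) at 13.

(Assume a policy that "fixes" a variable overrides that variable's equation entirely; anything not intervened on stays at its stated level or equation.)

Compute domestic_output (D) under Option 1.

-122

Option 1 (U := 13):
  U = 13
  Y = 80
  D = 172 + 2·13 − 4·80 = -122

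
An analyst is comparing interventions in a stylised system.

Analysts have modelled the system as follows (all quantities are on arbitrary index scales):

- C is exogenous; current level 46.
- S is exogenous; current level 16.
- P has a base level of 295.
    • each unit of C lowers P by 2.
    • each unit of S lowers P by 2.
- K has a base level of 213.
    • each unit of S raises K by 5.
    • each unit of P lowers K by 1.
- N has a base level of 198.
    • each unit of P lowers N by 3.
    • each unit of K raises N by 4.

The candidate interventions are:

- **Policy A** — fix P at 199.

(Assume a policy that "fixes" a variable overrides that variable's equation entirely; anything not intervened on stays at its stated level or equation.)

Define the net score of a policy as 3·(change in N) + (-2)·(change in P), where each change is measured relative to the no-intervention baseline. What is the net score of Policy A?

Baseline:
  C = 46
  S = 16
  P = 295 − 2·46 − 2·16 = 171
  K = 213 + 5·16 − 171 = 122
  N = 198 − 3·171 + 4·122 = 173
Policy A (P := 199):
  C = 46
  S = 16
  P = 199
  K = 213 + 5·16 − 199 = 94
  N = 198 − 3·199 + 4·94 = -23
ΔN = -23 − 173 = -196; ΔP = 199 − 171 = 28
Score = 3·(-196) + (-2)·28 = -644

-644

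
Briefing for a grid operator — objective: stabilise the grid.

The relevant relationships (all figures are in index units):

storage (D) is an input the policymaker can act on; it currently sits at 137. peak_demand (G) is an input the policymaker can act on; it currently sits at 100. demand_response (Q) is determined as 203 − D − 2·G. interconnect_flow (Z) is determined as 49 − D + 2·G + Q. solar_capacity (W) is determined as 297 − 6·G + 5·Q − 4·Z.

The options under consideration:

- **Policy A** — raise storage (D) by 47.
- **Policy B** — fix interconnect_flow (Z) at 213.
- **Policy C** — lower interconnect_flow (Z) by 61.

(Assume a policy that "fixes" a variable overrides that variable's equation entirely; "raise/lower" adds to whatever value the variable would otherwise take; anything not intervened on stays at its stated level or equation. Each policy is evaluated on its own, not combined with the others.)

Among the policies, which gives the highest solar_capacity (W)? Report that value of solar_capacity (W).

-641

Policy A (D + 47):
  D = 137 + 47 = 184
  G = 100
  Q = 203 − 184 − 2·100 = -181
  Z = 49 − 184 + 2·100 + (-181) = -116
  W = 297 − 6·100 + 5·(-181) − 4·(-116) = -744
Policy B (Z := 213):
  D = 137
  G = 100
  Q = 203 − 137 − 2·100 = -134
  Z = 213
  W = 297 − 6·100 + 5·(-134) − 4·213 = -1825
Policy C (Z − 61):
  D = 137
  G = 100
  Q = 203 − 137 − 2·100 = -134
  Z = 49 − 137 + 2·100 + (-134) (−61 from intervention) = -83
  W = 297 − 6·100 + 5·(-134) − 4·(-83) = -641
Comparing — Policy A: W=-744, Policy B: W=-1825, Policy C: W=-641. Highest is -641 (Policy C).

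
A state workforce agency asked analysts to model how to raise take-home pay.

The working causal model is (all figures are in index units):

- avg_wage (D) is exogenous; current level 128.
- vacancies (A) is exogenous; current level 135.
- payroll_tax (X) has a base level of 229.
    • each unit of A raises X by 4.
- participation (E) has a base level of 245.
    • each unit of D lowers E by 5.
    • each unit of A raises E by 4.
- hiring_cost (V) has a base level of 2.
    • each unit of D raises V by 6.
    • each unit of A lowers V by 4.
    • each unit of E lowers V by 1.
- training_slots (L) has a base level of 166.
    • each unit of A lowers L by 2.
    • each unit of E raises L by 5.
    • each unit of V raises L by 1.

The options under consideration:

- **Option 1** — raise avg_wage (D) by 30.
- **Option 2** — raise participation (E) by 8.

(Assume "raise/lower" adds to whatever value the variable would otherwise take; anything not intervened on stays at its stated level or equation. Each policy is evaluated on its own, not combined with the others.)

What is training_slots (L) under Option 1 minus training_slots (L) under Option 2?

-452

Option 1 (D + 30):
  D = 128 + 30 = 158
  A = 135
  E = 245 − 5·158 + 4·135 = -5
  V = 2 + 6·158 − 4·135 − (-5) = 415
  L = 166 − 2·135 + 5·(-5) + 415 = 286
Option 2 (E + 8):
  D = 128
  A = 135
  E = 245 − 5·128 + 4·135 (+8 from intervention) = 153
  V = 2 + 6·128 − 4·135 − 153 = 77
  L = 166 − 2·135 + 5·153 + 77 = 738
L: 286 − 738 = -452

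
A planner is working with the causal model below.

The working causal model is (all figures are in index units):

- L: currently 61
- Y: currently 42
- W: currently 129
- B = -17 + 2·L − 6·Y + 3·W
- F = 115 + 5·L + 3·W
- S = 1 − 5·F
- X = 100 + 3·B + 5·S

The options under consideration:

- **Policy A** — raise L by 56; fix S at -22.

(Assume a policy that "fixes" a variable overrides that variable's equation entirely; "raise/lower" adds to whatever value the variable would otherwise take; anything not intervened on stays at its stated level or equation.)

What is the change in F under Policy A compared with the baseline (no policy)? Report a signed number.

Baseline:
  L = 61
  W = 129
  F = 115 + 5·61 + 3·129 = 807
Policy A (L + 56, S := -22):
  L = 61 + 56 = 117
  W = 129
  F = 115 + 5·117 + 3·129 = 1087
Change in F: 1087 − 807 = 280

280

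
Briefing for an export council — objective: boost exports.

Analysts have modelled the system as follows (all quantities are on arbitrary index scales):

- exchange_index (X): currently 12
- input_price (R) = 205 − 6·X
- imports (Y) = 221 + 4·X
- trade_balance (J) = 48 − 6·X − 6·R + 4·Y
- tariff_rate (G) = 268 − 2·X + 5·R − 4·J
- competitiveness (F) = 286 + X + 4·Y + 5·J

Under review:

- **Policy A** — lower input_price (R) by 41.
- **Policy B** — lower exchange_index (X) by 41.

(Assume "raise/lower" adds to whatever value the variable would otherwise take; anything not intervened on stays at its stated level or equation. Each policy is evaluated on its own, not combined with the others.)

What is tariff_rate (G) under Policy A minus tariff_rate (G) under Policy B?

Policy A (R − 41):
  X = 12
  R = 205 − 6·12 (−41 from intervention) = 92
  Y = 221 + 4·12 = 269
  J = 48 − 6·12 − 6·92 + 4·269 = 500
  G = 268 − 2·12 + 5·92 − 4·500 = -1296
Policy B (X − 41):
  X = 12 − 41 = -29
  R = 205 − 6·(-29) = 379
  Y = 221 + 4·(-29) = 105
  J = 48 − 6·(-29) − 6·379 + 4·105 = -1632
  G = 268 − 2·(-29) + 5·379 − 4·(-1632) = 8749
G: -1296 − 8749 = -10045

-10045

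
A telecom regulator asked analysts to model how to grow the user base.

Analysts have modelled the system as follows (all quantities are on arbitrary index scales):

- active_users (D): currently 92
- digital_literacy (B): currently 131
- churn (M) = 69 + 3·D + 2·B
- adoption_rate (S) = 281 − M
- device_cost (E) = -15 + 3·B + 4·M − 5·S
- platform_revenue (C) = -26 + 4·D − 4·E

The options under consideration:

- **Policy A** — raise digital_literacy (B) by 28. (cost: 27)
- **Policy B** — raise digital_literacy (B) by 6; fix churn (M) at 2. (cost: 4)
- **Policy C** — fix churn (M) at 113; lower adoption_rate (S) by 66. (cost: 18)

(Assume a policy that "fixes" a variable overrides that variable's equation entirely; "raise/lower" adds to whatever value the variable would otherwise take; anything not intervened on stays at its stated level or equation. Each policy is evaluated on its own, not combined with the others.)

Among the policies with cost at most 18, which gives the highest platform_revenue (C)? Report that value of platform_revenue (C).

Policy B (B + 6, M := 2):
  D = 92
  B = 131 + 6 = 137
  M = 2
  S = 281 − 2 = 279
  E = -15 + 3·137 + 4·2 − 5·279 = -991
  C = -26 + 4·92 − 4·(-991) = 4306
Policy C (M := 113, S − 66):
  D = 92
  B = 131
  M = 113
  S = 281 − 113 (−66 from intervention) = 102
  E = -15 + 3·131 + 4·113 − 5·102 = 320
  C = -26 + 4·92 − 4·320 = -938
Comparing — Policy B: C=4306, Policy C: C=-938. Highest is 4306 (Policy B).

4306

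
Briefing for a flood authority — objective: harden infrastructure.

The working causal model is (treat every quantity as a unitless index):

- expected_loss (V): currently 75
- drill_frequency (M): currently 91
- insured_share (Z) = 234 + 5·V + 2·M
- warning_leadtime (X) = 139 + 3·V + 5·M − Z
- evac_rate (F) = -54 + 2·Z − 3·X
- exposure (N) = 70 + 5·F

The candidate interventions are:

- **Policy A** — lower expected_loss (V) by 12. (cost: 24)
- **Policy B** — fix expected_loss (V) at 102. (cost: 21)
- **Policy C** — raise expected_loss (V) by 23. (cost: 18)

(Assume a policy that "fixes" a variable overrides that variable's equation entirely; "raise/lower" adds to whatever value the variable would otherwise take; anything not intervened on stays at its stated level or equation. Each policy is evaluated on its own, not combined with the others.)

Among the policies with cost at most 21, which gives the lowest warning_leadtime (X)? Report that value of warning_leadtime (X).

Policy B (V := 102):
  V = 102
  M = 91
  Z = 234 + 5·102 + 2·91 = 926
  X = 139 + 3·102 + 5·91 − 926 = -26
Policy C (V + 23):
  V = 75 + 23 = 98
  M = 91
  Z = 234 + 5·98 + 2·91 = 906
  X = 139 + 3·98 + 5·91 − 906 = -18
Comparing — Policy B: X=-26, Policy C: X=-18. Lowest is -26 (Policy B).

-26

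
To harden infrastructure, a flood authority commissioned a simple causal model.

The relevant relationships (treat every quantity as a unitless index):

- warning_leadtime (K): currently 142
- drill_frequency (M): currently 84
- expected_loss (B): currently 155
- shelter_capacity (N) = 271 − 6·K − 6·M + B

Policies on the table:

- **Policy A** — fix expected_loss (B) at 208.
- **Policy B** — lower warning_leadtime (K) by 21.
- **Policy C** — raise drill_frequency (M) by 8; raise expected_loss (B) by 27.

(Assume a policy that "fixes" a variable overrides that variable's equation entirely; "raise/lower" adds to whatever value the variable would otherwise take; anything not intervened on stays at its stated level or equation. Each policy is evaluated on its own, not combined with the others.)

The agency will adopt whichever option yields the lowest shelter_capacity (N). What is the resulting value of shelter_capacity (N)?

-951

Policy A (B := 208):
  K = 142
  M = 84
  B = 208
  N = 271 − 6·142 − 6·84 + 208 = -877
Policy B (K − 21):
  K = 142 − 21 = 121
  M = 84
  B = 155
  N = 271 − 6·121 − 6·84 + 155 = -804
Policy C (M + 8, B + 27):
  K = 142
  M = 84 + 8 = 92
  B = 155 + 27 = 182
  N = 271 − 6·142 − 6·92 + 182 = -951
Comparing — Policy A: N=-877, Policy B: N=-804, Policy C: N=-951. Lowest is -951 (Policy C).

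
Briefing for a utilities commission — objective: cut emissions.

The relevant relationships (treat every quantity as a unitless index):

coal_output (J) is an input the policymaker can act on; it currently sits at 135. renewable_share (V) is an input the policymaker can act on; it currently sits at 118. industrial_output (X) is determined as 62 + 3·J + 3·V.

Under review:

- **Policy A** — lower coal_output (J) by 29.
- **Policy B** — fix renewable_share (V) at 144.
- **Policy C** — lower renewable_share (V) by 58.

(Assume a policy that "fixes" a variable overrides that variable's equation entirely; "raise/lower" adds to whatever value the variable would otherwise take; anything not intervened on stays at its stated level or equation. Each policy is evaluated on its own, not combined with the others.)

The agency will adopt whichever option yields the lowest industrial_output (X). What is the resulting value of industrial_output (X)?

647

Policy A (J − 29):
  J = 135 − 29 = 106
  V = 118
  X = 62 + 3·106 + 3·118 = 734
Policy B (V := 144):
  J = 135
  V = 144
  X = 62 + 3·135 + 3·144 = 899
Policy C (V − 58):
  J = 135
  V = 118 − 58 = 60
  X = 62 + 3·135 + 3·60 = 647
Comparing — Policy A: X=734, Policy B: X=899, Policy C: X=647. Lowest is 647 (Policy C).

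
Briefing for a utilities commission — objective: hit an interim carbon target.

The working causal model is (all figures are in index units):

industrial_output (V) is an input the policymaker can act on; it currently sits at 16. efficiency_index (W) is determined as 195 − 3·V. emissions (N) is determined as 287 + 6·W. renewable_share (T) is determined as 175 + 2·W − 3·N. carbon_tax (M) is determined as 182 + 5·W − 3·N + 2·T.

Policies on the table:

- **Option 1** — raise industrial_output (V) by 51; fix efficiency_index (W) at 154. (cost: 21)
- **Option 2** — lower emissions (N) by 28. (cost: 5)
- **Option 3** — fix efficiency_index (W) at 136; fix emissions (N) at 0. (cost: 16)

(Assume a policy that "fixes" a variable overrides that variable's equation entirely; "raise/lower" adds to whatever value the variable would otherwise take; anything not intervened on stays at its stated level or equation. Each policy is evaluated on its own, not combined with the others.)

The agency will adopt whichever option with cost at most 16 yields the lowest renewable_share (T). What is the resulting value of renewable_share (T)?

Option 2 (N − 28):
  V = 16
  W = 195 − 3·16 = 147
  N = 287 + 6·147 (−28 from intervention) = 1141
  T = 175 + 2·147 − 3·1141 = -2954
Option 3 (W := 136, N := 0):
  V = 16
  W = 136
  N = 0
  T = 175 + 2·136 − 3·0 = 447
Comparing — Option 2: T=-2954, Option 3: T=447. Lowest is -2954 (Option 2).

-2954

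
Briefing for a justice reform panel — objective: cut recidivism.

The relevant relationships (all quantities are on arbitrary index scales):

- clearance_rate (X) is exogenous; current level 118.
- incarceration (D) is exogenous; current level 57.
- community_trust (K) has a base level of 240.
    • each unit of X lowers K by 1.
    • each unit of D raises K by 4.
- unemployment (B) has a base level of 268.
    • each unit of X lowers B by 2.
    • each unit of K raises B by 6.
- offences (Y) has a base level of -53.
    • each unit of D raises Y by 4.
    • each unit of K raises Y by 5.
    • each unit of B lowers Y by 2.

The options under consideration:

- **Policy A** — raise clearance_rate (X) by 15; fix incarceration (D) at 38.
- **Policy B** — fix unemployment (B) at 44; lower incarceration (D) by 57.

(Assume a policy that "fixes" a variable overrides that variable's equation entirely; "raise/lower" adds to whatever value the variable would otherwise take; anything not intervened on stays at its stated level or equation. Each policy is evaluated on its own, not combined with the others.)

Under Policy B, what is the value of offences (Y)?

469

Policy B (B := 44, D − 57):
  X = 118
  D = 57 − 57 = 0
  K = 240 − 118 + 4·0 = 122
  B = 44
  Y = -53 + 4·0 + 5·122 − 2·44 = 469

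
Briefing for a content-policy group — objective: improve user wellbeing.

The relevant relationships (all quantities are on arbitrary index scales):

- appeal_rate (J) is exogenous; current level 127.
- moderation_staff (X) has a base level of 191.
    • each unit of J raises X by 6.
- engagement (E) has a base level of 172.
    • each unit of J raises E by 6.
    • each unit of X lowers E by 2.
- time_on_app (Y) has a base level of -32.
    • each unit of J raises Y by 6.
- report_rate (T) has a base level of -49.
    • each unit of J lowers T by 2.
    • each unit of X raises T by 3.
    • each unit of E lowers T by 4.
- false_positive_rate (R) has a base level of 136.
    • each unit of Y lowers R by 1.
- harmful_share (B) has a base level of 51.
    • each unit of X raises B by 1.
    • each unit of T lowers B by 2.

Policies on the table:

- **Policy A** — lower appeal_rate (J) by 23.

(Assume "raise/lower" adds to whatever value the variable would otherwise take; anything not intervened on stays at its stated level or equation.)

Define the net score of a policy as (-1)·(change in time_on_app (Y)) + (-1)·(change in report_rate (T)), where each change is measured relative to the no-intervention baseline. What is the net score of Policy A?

Baseline:
  J = 127
  X = 191 + 6·127 = 953
  E = 172 + 6·127 − 2·953 = -972
  Y = -32 + 6·127 = 730
  T = -49 − 2·127 + 3·953 − 4·(-972) = 6444
Policy A (J − 23):
  J = 127 − 23 = 104
  X = 191 + 6·104 = 815
  E = 172 + 6·104 − 2·815 = -834
  Y = -32 + 6·104 = 592
  T = -49 − 2·104 + 3·815 − 4·(-834) = 5524
ΔY = 592 − 730 = -138; ΔT = 5524 − 6444 = -920
Score = (-1)·(-138) + (-1)·(-920) = 1058

1058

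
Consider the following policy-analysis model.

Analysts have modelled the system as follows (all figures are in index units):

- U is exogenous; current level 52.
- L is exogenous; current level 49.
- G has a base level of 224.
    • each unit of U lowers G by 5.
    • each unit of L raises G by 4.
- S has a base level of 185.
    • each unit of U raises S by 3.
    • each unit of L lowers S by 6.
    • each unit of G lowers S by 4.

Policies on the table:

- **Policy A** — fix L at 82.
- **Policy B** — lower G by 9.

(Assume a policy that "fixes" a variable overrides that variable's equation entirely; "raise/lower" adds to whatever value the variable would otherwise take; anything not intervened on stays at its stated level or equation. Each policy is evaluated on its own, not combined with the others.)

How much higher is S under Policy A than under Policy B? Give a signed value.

-762

Policy A (L := 82):
  U = 52
  L = 82
  G = 224 − 5·52 + 4·82 = 292
  S = 185 + 3·52 − 6·82 − 4·292 = -1319
Policy B (G − 9):
  U = 52
  L = 49
  G = 224 − 5·52 + 4·49 (−9 from intervention) = 151
  S = 185 + 3·52 − 6·49 − 4·151 = -557
S: -1319 − (-557) = -762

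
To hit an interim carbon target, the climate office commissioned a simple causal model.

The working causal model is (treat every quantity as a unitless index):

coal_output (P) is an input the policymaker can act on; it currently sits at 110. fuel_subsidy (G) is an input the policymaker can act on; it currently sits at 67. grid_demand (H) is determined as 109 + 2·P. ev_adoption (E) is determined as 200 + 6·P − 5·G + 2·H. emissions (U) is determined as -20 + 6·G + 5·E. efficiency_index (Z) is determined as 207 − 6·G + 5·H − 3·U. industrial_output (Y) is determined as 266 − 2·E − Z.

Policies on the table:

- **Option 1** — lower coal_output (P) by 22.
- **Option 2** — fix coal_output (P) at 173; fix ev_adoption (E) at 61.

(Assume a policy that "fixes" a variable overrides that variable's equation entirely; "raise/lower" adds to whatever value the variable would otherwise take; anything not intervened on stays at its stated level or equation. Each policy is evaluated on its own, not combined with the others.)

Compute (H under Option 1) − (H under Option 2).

Option 1 (P − 22):
  P = 110 − 22 = 88
  H = 109 + 2·88 = 285
Option 2 (P := 173, E := 61):
  P = 173
  H = 109 + 2·173 = 455
H: 285 − 455 = -170

-170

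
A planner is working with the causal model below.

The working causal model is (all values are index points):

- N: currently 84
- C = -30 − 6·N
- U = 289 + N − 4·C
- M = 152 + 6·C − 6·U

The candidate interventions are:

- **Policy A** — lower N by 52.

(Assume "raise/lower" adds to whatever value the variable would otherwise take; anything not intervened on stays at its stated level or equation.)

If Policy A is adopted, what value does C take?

Policy A (N − 52):
  N = 84 − 52 = 32
  C = -30 − 6·32 = -222

-222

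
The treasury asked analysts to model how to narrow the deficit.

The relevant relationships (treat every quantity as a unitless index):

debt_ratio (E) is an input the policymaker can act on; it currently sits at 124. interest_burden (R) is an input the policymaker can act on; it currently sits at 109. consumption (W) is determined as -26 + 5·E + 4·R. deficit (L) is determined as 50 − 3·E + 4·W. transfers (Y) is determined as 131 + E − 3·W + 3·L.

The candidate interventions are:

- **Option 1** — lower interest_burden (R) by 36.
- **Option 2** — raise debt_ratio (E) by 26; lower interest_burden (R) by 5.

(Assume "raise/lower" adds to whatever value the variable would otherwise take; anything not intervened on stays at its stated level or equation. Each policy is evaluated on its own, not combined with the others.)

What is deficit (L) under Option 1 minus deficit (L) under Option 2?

Option 1 (R − 36):
  E = 124
  R = 109 − 36 = 73
  W = -26 + 5·124 + 4·73 = 886
  L = 50 − 3·124 + 4·886 = 3222
Option 2 (E + 26, R − 5):
  E = 124 + 26 = 150
  R = 109 − 5 = 104
  W = -26 + 5·150 + 4·104 = 1140
  L = 50 − 3·150 + 4·1140 = 4160
L: 3222 − 4160 = -938

-938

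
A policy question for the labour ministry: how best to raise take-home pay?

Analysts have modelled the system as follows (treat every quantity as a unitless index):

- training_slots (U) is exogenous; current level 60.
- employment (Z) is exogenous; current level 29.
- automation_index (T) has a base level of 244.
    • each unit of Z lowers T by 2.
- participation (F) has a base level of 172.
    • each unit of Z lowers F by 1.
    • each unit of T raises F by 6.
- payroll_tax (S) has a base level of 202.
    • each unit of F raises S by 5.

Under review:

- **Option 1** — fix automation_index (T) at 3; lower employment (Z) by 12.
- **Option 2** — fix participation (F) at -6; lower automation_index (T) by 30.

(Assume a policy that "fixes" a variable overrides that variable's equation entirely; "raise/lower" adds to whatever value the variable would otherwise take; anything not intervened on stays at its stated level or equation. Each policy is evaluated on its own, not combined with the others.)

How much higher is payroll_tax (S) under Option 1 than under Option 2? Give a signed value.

895

Option 1 (T := 3, Z − 12):
  Z = 29 − 12 = 17
  T = 3
  F = 172 − 17 + 6·3 = 173
  S = 202 + 5·173 = 1067
Option 2 (F := -6, T − 30):
  Z = 29
  T = 244 − 2·29 (−30 from intervention) = 156
  F = -6
  S = 202 + 5·(-6) = 172
S: 1067 − 172 = 895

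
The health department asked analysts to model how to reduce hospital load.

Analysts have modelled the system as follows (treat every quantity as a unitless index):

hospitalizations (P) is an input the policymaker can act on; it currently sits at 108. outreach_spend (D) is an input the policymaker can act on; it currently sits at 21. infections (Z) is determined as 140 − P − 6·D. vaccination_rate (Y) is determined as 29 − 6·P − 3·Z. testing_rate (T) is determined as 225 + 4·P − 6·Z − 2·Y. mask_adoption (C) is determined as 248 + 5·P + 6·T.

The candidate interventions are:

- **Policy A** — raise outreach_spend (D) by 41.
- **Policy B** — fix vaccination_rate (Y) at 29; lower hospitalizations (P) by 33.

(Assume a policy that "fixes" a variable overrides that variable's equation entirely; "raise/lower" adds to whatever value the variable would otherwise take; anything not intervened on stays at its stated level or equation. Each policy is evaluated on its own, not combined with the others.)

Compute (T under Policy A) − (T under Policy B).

1062

Policy A (D + 41):
  P = 108
  D = 21 + 41 = 62
  Z = 140 − 108 − 6·62 = -340
  Y = 29 − 6·108 − 3·(-340) = 401
  T = 225 + 4·108 − 6·(-340) − 2·401 = 1895
Policy B (Y := 29, P − 33):
  P = 108 − 33 = 75
  D = 21
  Z = 140 − 75 − 6·21 = -61
  Y = 29
  T = 225 + 4·75 − 6·(-61) − 2·29 = 833
T: 1895 − 833 = 1062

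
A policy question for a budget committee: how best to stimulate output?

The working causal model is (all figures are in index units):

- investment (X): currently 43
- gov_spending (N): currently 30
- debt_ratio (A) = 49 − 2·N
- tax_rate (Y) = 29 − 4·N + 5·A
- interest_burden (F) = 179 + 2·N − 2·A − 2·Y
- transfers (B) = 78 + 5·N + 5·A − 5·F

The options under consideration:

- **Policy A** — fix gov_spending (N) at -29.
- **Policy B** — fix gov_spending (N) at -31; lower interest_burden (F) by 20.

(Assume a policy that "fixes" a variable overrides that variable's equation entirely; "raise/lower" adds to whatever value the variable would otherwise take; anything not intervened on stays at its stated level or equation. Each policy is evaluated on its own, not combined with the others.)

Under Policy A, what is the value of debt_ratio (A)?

Policy A (N := -29):
  N = -29
  A = 49 − 2·(-29) = 107

107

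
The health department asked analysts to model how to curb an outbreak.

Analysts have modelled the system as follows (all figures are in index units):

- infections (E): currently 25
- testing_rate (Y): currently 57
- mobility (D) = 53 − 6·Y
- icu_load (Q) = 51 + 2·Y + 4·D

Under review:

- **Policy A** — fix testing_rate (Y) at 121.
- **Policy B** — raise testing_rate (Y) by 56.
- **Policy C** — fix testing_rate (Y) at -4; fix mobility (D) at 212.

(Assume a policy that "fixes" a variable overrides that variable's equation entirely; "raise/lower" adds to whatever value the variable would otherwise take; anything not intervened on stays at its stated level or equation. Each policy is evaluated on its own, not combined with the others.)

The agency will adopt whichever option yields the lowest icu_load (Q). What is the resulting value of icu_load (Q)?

-2399

Policy A (Y := 121):
  Y = 121
  D = 53 − 6·121 = -673
  Q = 51 + 2·121 + 4·(-673) = -2399
Policy B (Y + 56):
  Y = 57 + 56 = 113
  D = 53 − 6·113 = -625
  Q = 51 + 2·113 + 4·(-625) = -2223
Policy C (Y := -4, D := 212):
  Y = -4
  D = 212
  Q = 51 + 2·(-4) + 4·212 = 891
Comparing — Policy A: Q=-2399, Policy B: Q=-2223, Policy C: Q=891. Lowest is -2399 (Policy A).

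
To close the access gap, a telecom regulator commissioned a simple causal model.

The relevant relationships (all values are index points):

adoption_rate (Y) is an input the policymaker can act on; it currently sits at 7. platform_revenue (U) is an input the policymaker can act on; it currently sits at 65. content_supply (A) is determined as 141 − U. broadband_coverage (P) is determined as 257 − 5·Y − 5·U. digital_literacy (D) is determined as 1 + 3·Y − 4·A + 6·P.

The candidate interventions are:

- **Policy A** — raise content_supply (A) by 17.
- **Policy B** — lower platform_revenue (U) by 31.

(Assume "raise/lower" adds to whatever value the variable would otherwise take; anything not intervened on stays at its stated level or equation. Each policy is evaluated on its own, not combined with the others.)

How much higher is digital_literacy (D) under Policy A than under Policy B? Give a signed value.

-874

Policy A (A + 17):
  Y = 7
  U = 65
  A = 141 − 65 (+17 from intervention) = 93
  P = 257 − 5·7 − 5·65 = -103
  D = 1 + 3·7 − 4·93 + 6·(-103) = -968
Policy B (U − 31):
  Y = 7
  U = 65 − 31 = 34
  A = 141 − 34 = 107
  P = 257 − 5·7 − 5·34 = 52
  D = 1 + 3·7 − 4·107 + 6·52 = -94
D: -968 − (-94) = -874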